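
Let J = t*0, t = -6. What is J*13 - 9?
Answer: -9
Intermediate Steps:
J = 0 (J = -6*0 = 0)
J*13 - 9 = 0*13 - 9 = 0 - 9 = -9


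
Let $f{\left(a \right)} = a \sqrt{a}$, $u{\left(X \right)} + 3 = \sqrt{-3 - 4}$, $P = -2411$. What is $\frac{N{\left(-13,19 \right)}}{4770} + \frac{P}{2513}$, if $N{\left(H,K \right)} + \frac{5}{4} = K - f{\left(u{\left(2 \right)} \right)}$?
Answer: $- \frac{45823457}{47948040} - \frac{\left(-3 + i \sqrt{7}\right)^{\frac{3}{2}}}{4770} \approx -0.95421 + 0.00078441 i$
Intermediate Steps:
$u{\left(X \right)} = -3 + i \sqrt{7}$ ($u{\left(X \right)} = -3 + \sqrt{-3 - 4} = -3 + \sqrt{-7} = -3 + i \sqrt{7}$)
$f{\left(a \right)} = a^{\frac{3}{2}}$
$N{\left(H,K \right)} = - \frac{5}{4} + K - \left(-3 + i \sqrt{7}\right)^{\frac{3}{2}}$ ($N{\left(H,K \right)} = - \frac{5}{4} + \left(K - \left(-3 + i \sqrt{7}\right)^{\frac{3}{2}}\right) = - \frac{5}{4} + K - \left(-3 + i \sqrt{7}\right)^{\frac{3}{2}}$)
$\frac{N{\left(-13,19 \right)}}{4770} + \frac{P}{2513} = \frac{- \frac{5}{4} + 19 - \left(-3 + i \sqrt{7}\right)^{\frac{3}{2}}}{4770} - \frac{2411}{2513} = \left(\frac{71}{4} - \left(-3 + i \sqrt{7}\right)^{\frac{3}{2}}\right) \frac{1}{4770} - \frac{2411}{2513} = \left(\frac{71}{19080} - \frac{\left(-3 + i \sqrt{7}\right)^{\frac{3}{2}}}{4770}\right) - \frac{2411}{2513} = - \frac{45823457}{47948040} - \frac{\left(-3 + i \sqrt{7}\right)^{\frac{3}{2}}}{4770}$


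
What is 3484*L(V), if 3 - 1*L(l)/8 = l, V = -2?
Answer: 139360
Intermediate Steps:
L(l) = 24 - 8*l
3484*L(V) = 3484*(24 - 8*(-2)) = 3484*(24 + 16) = 3484*40 = 139360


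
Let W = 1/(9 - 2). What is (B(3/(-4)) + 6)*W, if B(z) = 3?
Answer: 9/7 ≈ 1.2857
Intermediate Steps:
W = ⅐ (W = 1/7 = ⅐ ≈ 0.14286)
(B(3/(-4)) + 6)*W = (3 + 6)*(⅐) = 9*(⅐) = 9/7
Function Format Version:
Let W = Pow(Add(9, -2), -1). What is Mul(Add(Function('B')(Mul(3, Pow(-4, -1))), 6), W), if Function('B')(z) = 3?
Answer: Rational(9, 7) ≈ 1.2857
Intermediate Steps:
W = Rational(1, 7) (W = Pow(7, -1) = Rational(1, 7) ≈ 0.14286)
Mul(Add(Function('B')(Mul(3, Pow(-4, -1))), 6), W) = Mul(Add(3, 6), Rational(1, 7)) = Mul(9, Rational(1, 7)) = Rational(9, 7)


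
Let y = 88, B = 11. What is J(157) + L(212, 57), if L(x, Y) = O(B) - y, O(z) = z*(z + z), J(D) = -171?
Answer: -17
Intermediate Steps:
O(z) = 2*z**2 (O(z) = z*(2*z) = 2*z**2)
L(x, Y) = 154 (L(x, Y) = 2*11**2 - 1*88 = 2*121 - 88 = 242 - 88 = 154)
J(157) + L(212, 57) = -171 + 154 = -17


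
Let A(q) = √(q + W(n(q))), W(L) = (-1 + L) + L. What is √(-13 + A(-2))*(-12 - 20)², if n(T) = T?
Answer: 1024*√(-13 + I*√7) ≈ 373.79 + 3711.0*I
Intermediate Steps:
W(L) = -1 + 2*L
A(q) = √(-1 + 3*q) (A(q) = √(q + (-1 + 2*q)) = √(-1 + 3*q))
√(-13 + A(-2))*(-12 - 20)² = √(-13 + √(-1 + 3*(-2)))*(-12 - 20)² = √(-13 + √(-1 - 6))*(-32)² = √(-13 + √(-7))*1024 = √(-13 + I*√7)*1024 = 1024*√(-13 + I*√7)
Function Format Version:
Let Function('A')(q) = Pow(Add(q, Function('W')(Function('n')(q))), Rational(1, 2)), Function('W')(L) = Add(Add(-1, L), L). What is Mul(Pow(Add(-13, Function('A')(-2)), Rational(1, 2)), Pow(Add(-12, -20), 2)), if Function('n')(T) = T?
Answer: Mul(1024, Pow(Add(-13, Mul(I, Pow(7, Rational(1, 2)))), Rational(1, 2))) ≈ Add(373.79, Mul(3711.0, I))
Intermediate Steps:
Function('W')(L) = Add(-1, Mul(2, L))
Function('A')(q) = Pow(Add(-1, Mul(3, q)), Rational(1, 2)) (Function('A')(q) = Pow(Add(q, Add(-1, Mul(2, q))), Rational(1, 2)) = Pow(Add(-1, Mul(3, q)), Rational(1, 2)))
Mul(Pow(Add(-13, Function('A')(-2)), Rational(1, 2)), Pow(Add(-12, -20), 2)) = Mul(Pow(Add(-13, Pow(Add(-1, Mul(3, -2)), Rational(1, 2))), Rational(1, 2)), Pow(Add(-12, -20), 2)) = Mul(Pow(Add(-13, Pow(Add(-1, -6), Rational(1, 2))), Rational(1, 2)), Pow(-32, 2)) = Mul(Pow(Add(-13, Pow(-7, Rational(1, 2))), Rational(1, 2)), 1024) = Mul(Pow(Add(-13, Mul(I, Pow(7, Rational(1, 2)))), Rational(1, 2)), 1024) = Mul(1024, Pow(Add(-13, Mul(I, Pow(7, Rational(1, 2)))), Rational(1, 2)))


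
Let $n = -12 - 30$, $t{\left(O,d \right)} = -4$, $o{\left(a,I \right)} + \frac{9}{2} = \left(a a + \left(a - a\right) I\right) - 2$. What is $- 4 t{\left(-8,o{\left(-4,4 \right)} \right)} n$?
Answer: $-672$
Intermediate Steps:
$o{\left(a,I \right)} = - \frac{13}{2} + a^{2}$ ($o{\left(a,I \right)} = - \frac{9}{2} - \left(2 - a a - \left(a - a\right) I\right) = - \frac{9}{2} + \left(\left(a^{2} + 0 I\right) - 2\right) = - \frac{9}{2} + \left(\left(a^{2} + 0\right) - 2\right) = - \frac{9}{2} + \left(a^{2} - 2\right) = - \frac{9}{2} + \left(-2 + a^{2}\right) = - \frac{13}{2} + a^{2}$)
$n = -42$ ($n = -12 - 30 = -42$)
$- 4 t{\left(-8,o{\left(-4,4 \right)} \right)} n = \left(-4\right) \left(-4\right) \left(-42\right) = 16 \left(-42\right) = -672$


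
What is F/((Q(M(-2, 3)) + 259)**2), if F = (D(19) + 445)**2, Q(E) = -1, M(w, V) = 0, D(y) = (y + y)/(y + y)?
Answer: 49729/16641 ≈ 2.9883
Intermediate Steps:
D(y) = 1 (D(y) = (2*y)/((2*y)) = (2*y)*(1/(2*y)) = 1)
F = 198916 (F = (1 + 445)**2 = 446**2 = 198916)
F/((Q(M(-2, 3)) + 259)**2) = 198916/((-1 + 259)**2) = 198916/(258**2) = 198916/66564 = 198916*(1/66564) = 49729/16641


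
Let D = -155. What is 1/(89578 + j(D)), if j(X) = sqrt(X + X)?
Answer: 44789/4012109197 - I*sqrt(310)/8024218394 ≈ 1.1163e-5 - 2.1942e-9*I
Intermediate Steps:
j(X) = sqrt(2)*sqrt(X) (j(X) = sqrt(2*X) = sqrt(2)*sqrt(X))
1/(89578 + j(D)) = 1/(89578 + sqrt(2)*sqrt(-155)) = 1/(89578 + sqrt(2)*(I*sqrt(155))) = 1/(89578 + I*sqrt(310))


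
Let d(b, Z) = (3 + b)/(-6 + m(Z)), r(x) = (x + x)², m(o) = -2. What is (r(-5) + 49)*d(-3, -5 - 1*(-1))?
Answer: 0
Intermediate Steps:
r(x) = 4*x² (r(x) = (2*x)² = 4*x²)
d(b, Z) = -3/8 - b/8 (d(b, Z) = (3 + b)/(-6 - 2) = (3 + b)/(-8) = (3 + b)*(-⅛) = -3/8 - b/8)
(r(-5) + 49)*d(-3, -5 - 1*(-1)) = (4*(-5)² + 49)*(-3/8 - ⅛*(-3)) = (4*25 + 49)*(-3/8 + 3/8) = (100 + 49)*0 = 149*0 = 0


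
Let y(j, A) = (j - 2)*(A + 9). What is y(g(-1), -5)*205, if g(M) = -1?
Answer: -2460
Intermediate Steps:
y(j, A) = (-2 + j)*(9 + A)
y(g(-1), -5)*205 = (-18 - 2*(-5) + 9*(-1) - 5*(-1))*205 = (-18 + 10 - 9 + 5)*205 = -12*205 = -2460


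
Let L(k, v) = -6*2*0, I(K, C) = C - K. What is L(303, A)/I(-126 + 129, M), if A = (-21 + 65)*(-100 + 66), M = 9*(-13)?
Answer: 0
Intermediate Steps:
M = -117
A = -1496 (A = 44*(-34) = -1496)
L(k, v) = 0 (L(k, v) = -12*0 = 0)
L(303, A)/I(-126 + 129, M) = 0/(-117 - (-126 + 129)) = 0/(-117 - 1*3) = 0/(-117 - 3) = 0/(-120) = 0*(-1/120) = 0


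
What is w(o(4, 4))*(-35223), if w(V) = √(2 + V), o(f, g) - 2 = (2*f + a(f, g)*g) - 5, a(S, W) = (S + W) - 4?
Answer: -35223*√23 ≈ -1.6892e+5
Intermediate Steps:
a(S, W) = -4 + S + W
o(f, g) = -3 + 2*f + g*(-4 + f + g) (o(f, g) = 2 + ((2*f + (-4 + f + g)*g) - 5) = 2 + ((2*f + g*(-4 + f + g)) - 5) = 2 + (-5 + 2*f + g*(-4 + f + g)) = -3 + 2*f + g*(-4 + f + g))
w(o(4, 4))*(-35223) = √(2 + (-3 + 2*4 + 4*(-4 + 4 + 4)))*(-35223) = √(2 + (-3 + 8 + 4*4))*(-35223) = √(2 + (-3 + 8 + 16))*(-35223) = √(2 + 21)*(-35223) = √23*(-35223) = -35223*√23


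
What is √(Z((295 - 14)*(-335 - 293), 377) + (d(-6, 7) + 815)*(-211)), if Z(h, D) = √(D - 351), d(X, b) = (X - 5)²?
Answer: √(-197496 + √26) ≈ 444.4*I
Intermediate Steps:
d(X, b) = (-5 + X)²
Z(h, D) = √(-351 + D)
√(Z((295 - 14)*(-335 - 293), 377) + (d(-6, 7) + 815)*(-211)) = √(√(-351 + 377) + ((-5 - 6)² + 815)*(-211)) = √(√26 + ((-11)² + 815)*(-211)) = √(√26 + (121 + 815)*(-211)) = √(√26 + 936*(-211)) = √(√26 - 197496) = √(-197496 + √26)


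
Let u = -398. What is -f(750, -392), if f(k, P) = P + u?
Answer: 790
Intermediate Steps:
f(k, P) = -398 + P (f(k, P) = P - 398 = -398 + P)
-f(750, -392) = -(-398 - 392) = -1*(-790) = 790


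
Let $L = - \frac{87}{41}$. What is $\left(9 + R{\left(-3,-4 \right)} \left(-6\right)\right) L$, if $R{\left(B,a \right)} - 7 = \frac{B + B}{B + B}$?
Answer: $\frac{3393}{41} \approx 82.756$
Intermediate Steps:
$R{\left(B,a \right)} = 8$ ($R{\left(B,a \right)} = 7 + \frac{B + B}{B + B} = 7 + \frac{2 B}{2 B} = 7 + 2 B \frac{1}{2 B} = 7 + 1 = 8$)
$L = - \frac{87}{41}$ ($L = \left(-87\right) \frac{1}{41} = - \frac{87}{41} \approx -2.122$)
$\left(9 + R{\left(-3,-4 \right)} \left(-6\right)\right) L = \left(9 + 8 \left(-6\right)\right) \left(- \frac{87}{41}\right) = \left(9 - 48\right) \left(- \frac{87}{41}\right) = \left(-39\right) \left(- \frac{87}{41}\right) = \frac{3393}{41}$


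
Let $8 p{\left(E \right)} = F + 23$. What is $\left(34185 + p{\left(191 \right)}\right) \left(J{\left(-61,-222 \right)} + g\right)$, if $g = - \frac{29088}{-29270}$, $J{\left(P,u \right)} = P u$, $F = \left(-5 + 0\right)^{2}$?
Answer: $\frac{6776714803374}{14635} \approx 4.6305 \cdot 10^{8}$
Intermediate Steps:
$F = 25$ ($F = \left(-5\right)^{2} = 25$)
$g = \frac{14544}{14635}$ ($g = \left(-29088\right) \left(- \frac{1}{29270}\right) = \frac{14544}{14635} \approx 0.99378$)
$p{\left(E \right)} = 6$ ($p{\left(E \right)} = \frac{25 + 23}{8} = \frac{1}{8} \cdot 48 = 6$)
$\left(34185 + p{\left(191 \right)}\right) \left(J{\left(-61,-222 \right)} + g\right) = \left(34185 + 6\right) \left(\left(-61\right) \left(-222\right) + \frac{14544}{14635}\right) = 34191 \left(13542 + \frac{14544}{14635}\right) = 34191 \cdot \frac{198201714}{14635} = \frac{6776714803374}{14635}$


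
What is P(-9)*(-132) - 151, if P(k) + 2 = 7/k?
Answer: 647/3 ≈ 215.67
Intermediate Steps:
P(k) = -2 + 7/k
P(-9)*(-132) - 151 = (-2 + 7/(-9))*(-132) - 151 = (-2 + 7*(-1/9))*(-132) - 151 = (-2 - 7/9)*(-132) - 151 = -25/9*(-132) - 151 = 1100/3 - 151 = 647/3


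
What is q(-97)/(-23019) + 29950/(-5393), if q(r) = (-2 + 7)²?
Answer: -689553875/124141467 ≈ -5.5546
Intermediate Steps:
q(r) = 25 (q(r) = 5² = 25)
q(-97)/(-23019) + 29950/(-5393) = 25/(-23019) + 29950/(-5393) = 25*(-1/23019) + 29950*(-1/5393) = -25/23019 - 29950/5393 = -689553875/124141467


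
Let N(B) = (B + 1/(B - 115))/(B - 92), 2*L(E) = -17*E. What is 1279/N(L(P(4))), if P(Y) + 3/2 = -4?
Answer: -63199227/51035 ≈ -1238.4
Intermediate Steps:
P(Y) = -11/2 (P(Y) = -3/2 - 4 = -11/2)
L(E) = -17*E/2 (L(E) = (-17*E)/2 = -17*E/2)
N(B) = (B + 1/(-115 + B))/(-92 + B)
1279/N(L(P(4))) = 1279/(((1 + (-17/2*(-11/2))² - (-1955)*(-11)/(2*2))/(10580 + (-17/2*(-11/2))² - (-3519)*(-11)/(2*2)))) = 1279/(((1 + (187/4)² - 115*187/4)/(10580 + (187/4)² - 207*187/4))) = 1279/(((1 + 34969/16 - 21505/4)/(10580 + 34969/16 - 38709/4))) = 1279/((-51035/16/(49413/16))) = 1279/(((16/49413)*(-51035/16))) = 1279/(-51035/49413) = 1279*(-49413/51035) = -63199227/51035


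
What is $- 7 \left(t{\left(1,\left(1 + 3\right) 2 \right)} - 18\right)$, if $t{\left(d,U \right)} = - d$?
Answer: $133$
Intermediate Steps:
$- 7 \left(t{\left(1,\left(1 + 3\right) 2 \right)} - 18\right) = - 7 \left(\left(-1\right) 1 - 18\right) = - 7 \left(-1 - 18\right) = \left(-7\right) \left(-19\right) = 133$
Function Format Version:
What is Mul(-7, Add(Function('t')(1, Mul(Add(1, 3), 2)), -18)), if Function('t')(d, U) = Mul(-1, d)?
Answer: 133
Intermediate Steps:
Mul(-7, Add(Function('t')(1, Mul(Add(1, 3), 2)), -18)) = Mul(-7, Add(Mul(-1, 1), -18)) = Mul(-7, Add(-1, -18)) = Mul(-7, -19) = 133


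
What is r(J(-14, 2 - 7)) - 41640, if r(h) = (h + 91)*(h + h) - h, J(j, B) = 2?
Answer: -41270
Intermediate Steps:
r(h) = -h + 2*h*(91 + h) (r(h) = (91 + h)*(2*h) - h = 2*h*(91 + h) - h = -h + 2*h*(91 + h))
r(J(-14, 2 - 7)) - 41640 = 2*(181 + 2*2) - 41640 = 2*(181 + 4) - 41640 = 2*185 - 41640 = 370 - 41640 = -41270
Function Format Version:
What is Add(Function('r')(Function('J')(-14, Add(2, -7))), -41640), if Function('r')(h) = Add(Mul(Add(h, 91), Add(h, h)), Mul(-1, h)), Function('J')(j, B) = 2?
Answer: -41270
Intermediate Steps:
Function('r')(h) = Add(Mul(-1, h), Mul(2, h, Add(91, h))) (Function('r')(h) = Add(Mul(Add(91, h), Mul(2, h)), Mul(-1, h)) = Add(Mul(2, h, Add(91, h)), Mul(-1, h)) = Add(Mul(-1, h), Mul(2, h, Add(91, h))))
Add(Function('r')(Function('J')(-14, Add(2, -7))), -41640) = Add(Mul(2, Add(181, Mul(2, 2))), -41640) = Add(Mul(2, Add(181, 4)), -41640) = Add(Mul(2, 185), -41640) = Add(370, -41640) = -41270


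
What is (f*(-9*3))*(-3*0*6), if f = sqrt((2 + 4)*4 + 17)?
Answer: 0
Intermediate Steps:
f = sqrt(41) (f = sqrt(6*4 + 17) = sqrt(24 + 17) = sqrt(41) ≈ 6.4031)
(f*(-9*3))*(-3*0*6) = (sqrt(41)*(-9*3))*(-3*0*6) = (sqrt(41)*(-27))*(0*6) = -27*sqrt(41)*0 = 0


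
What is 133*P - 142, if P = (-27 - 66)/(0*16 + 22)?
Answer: -15493/22 ≈ -704.23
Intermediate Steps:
P = -93/22 (P = -93/(0 + 22) = -93/22 ≈ -4.2273)
133*P - 142 = 133*(-93/22) - 142 = -12369/22 - 142 = -15493/22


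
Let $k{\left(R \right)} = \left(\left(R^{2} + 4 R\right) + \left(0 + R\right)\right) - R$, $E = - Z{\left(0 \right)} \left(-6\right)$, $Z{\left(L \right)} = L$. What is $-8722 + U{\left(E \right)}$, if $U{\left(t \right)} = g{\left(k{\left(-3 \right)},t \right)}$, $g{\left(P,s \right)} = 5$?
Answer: $-8717$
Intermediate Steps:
$E = 0$ ($E = \left(-1\right) 0 \left(-6\right) = 0 \left(-6\right) = 0$)
$k{\left(R \right)} = R^{2} + 4 R$ ($k{\left(R \right)} = \left(\left(R^{2} + 4 R\right) + R\right) - R = \left(R^{2} + 5 R\right) - R = R^{2} + 4 R$)
$U{\left(t \right)} = 5$
$-8722 + U{\left(E \right)} = -8722 + 5 = -8717$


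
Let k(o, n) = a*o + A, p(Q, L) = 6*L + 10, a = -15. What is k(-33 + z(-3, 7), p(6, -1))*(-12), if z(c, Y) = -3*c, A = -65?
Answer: -3540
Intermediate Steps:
p(Q, L) = 10 + 6*L
k(o, n) = -65 - 15*o (k(o, n) = -15*o - 65 = -65 - 15*o)
k(-33 + z(-3, 7), p(6, -1))*(-12) = (-65 - 15*(-33 - 3*(-3)))*(-12) = (-65 - 15*(-33 + 9))*(-12) = (-65 - 15*(-24))*(-12) = (-65 + 360)*(-12) = 295*(-12) = -3540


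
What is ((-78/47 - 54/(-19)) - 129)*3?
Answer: -342423/893 ≈ -383.45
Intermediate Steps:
((-78/47 - 54/(-19)) - 129)*3 = ((-78*1/47 - 54*(-1/19)) - 129)*3 = ((-78/47 + 54/19) - 129)*3 = (1056/893 - 129)*3 = -114141/893*3 = -342423/893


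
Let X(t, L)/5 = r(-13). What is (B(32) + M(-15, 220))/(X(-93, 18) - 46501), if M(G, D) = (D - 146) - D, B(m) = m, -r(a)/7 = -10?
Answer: 6/2429 ≈ 0.0024702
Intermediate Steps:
r(a) = 70 (r(a) = -7*(-10) = 70)
X(t, L) = 350 (X(t, L) = 5*70 = 350)
M(G, D) = -146 (M(G, D) = (-146 + D) - D = -146)
(B(32) + M(-15, 220))/(X(-93, 18) - 46501) = (32 - 146)/(350 - 46501) = -114/(-46151) = -114*(-1/46151) = 6/2429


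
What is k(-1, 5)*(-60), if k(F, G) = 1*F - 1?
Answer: 120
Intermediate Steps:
k(F, G) = -1 + F (k(F, G) = F - 1 = -1 + F)
k(-1, 5)*(-60) = (-1 - 1)*(-60) = -2*(-60) = 120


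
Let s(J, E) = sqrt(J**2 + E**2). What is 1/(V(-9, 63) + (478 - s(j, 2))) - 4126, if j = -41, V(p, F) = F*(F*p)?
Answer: -5124769979107/1242067364 + sqrt(1685)/1242067364 ≈ -4126.0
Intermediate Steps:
V(p, F) = p*F**2
s(J, E) = sqrt(E**2 + J**2)
1/(V(-9, 63) + (478 - s(j, 2))) - 4126 = 1/(-9*63**2 + (478 - sqrt(2**2 + (-41)**2))) - 4126 = 1/(-9*3969 + (478 - sqrt(4 + 1681))) - 4126 = 1/(-35721 + (478 - sqrt(1685))) - 4126 = 1/(-35243 - sqrt(1685)) - 4126 = -4126 + 1/(-35243 - sqrt(1685))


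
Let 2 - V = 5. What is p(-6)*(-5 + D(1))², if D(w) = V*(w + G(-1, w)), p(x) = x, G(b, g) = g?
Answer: -726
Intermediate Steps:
V = -3 (V = 2 - 1*5 = 2 - 5 = -3)
D(w) = -6*w (D(w) = -3*(w + w) = -6*w)
p(-6)*(-5 + D(1))² = -6*(-5 - 6*1)² = -6*(-5 - 6)² = -6*(-11)² = -6*121 = -726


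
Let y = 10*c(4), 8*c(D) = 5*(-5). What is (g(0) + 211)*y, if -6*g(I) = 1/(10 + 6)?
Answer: -2531875/384 ≈ -6593.4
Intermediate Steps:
g(I) = -1/96 (g(I) = -1/(6*(10 + 6)) = -1/6/16 = -1/6*1/16 = -1/96)
c(D) = -25/8 (c(D) = (5*(-5))/8 = (1/8)*(-25) = -25/8)
y = -125/4 (y = 10*(-25/8) = -125/4 ≈ -31.250)
(g(0) + 211)*y = (-1/96 + 211)*(-125/4) = (20255/96)*(-125/4) = -2531875/384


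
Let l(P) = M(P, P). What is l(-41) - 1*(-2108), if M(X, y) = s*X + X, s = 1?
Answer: 2026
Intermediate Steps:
M(X, y) = 2*X (M(X, y) = 1*X + X = X + X = 2*X)
l(P) = 2*P
l(-41) - 1*(-2108) = 2*(-41) - 1*(-2108) = -82 + 2108 = 2026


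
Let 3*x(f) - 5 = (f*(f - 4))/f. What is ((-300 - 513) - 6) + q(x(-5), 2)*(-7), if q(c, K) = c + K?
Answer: -2471/3 ≈ -823.67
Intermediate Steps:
x(f) = ⅓ + f/3 (x(f) = 5/3 + ((f*(f - 4))/f)/3 = 5/3 + ((f*(-4 + f))/f)/3 = 5/3 + (-4 + f)/3 = 5/3 + (-4/3 + f/3) = ⅓ + f/3)
q(c, K) = K + c
((-300 - 513) - 6) + q(x(-5), 2)*(-7) = ((-300 - 513) - 6) + (2 + (⅓ + (⅓)*(-5)))*(-7) = (-813 - 6) + (2 + (⅓ - 5/3))*(-7) = -819 + (2 - 4/3)*(-7) = -819 + (⅔)*(-7) = -819 - 14/3 = -2471/3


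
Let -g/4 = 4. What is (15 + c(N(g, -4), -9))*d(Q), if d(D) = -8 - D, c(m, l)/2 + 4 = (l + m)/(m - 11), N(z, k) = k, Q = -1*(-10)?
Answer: -786/5 ≈ -157.20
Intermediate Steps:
Q = 10
g = -16 (g = -4*4 = -16)
c(m, l) = -8 + 2*(l + m)/(-11 + m) (c(m, l) = -8 + 2*((l + m)/(m - 11)) = -8 + 2*((l + m)/(-11 + m)) = -8 + 2*(l + m)/(-11 + m))
(15 + c(N(g, -4), -9))*d(Q) = (15 + 2*(44 - 9 - 3*(-4))/(-11 - 4))*(-8 - 1*10) = (15 + 2*(44 - 9 + 12)/(-15))*(-8 - 10) = (15 + 2*(-1/15)*47)*(-18) = (15 - 94/15)*(-18) = (131/15)*(-18) = -786/5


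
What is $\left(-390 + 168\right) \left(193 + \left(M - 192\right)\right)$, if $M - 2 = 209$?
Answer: $-47064$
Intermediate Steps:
$M = 211$ ($M = 2 + 209 = 211$)
$\left(-390 + 168\right) \left(193 + \left(M - 192\right)\right) = \left(-390 + 168\right) \left(193 + \left(211 - 192\right)\right) = - 222 \left(193 + \left(211 - 192\right)\right) = - 222 \left(193 + 19\right) = \left(-222\right) 212 = -47064$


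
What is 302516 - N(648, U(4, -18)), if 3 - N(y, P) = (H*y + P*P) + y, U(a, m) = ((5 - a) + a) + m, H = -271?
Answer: 127722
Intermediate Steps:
U(a, m) = 5 + m
N(y, P) = 3 - P² + 270*y (N(y, P) = 3 - ((-271*y + P*P) + y) = 3 - ((-271*y + P²) + y) = 3 - ((P² - 271*y) + y) = 3 - (P² - 270*y) = 3 + (-P² + 270*y) = 3 - P² + 270*y)
302516 - N(648, U(4, -18)) = 302516 - (3 - (5 - 18)² + 270*648) = 302516 - (3 - 1*(-13)² + 174960) = 302516 - (3 - 1*169 + 174960) = 302516 - (3 - 169 + 174960) = 302516 - 1*174794 = 302516 - 174794 = 127722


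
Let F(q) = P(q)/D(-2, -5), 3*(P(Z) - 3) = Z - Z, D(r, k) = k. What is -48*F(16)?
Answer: 144/5 ≈ 28.800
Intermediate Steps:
P(Z) = 3 (P(Z) = 3 + (Z - Z)/3 = 3 + (⅓)*0 = 3 + 0 = 3)
F(q) = -⅗ (F(q) = 3/(-5) = 3*(-⅕) = -⅗)
-48*F(16) = -48*(-⅗) = 144/5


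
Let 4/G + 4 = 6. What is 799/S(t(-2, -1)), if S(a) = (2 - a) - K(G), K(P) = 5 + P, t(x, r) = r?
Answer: -799/4 ≈ -199.75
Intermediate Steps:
G = 2 (G = 4/(-4 + 6) = 4/2 = 4*(½) = 2)
S(a) = -5 - a (S(a) = (2 - a) - (5 + 2) = (2 - a) - 1*7 = (2 - a) - 7 = -5 - a)
799/S(t(-2, -1)) = 799/(-5 - 1*(-1)) = 799/(-5 + 1) = 799/(-4) = 799*(-¼) = -799/4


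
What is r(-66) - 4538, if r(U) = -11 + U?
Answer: -4615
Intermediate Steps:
r(-66) - 4538 = (-11 - 66) - 4538 = -77 - 4538 = -4615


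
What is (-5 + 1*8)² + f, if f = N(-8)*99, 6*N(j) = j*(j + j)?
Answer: 2121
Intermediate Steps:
N(j) = j²/3 (N(j) = (j*(j + j))/6 = (j*(2*j))/6 = (2*j²)/6 = j²/3)
f = 2112 (f = ((⅓)*(-8)²)*99 = ((⅓)*64)*99 = (64/3)*99 = 2112)
(-5 + 1*8)² + f = (-5 + 1*8)² + 2112 = (-5 + 8)² + 2112 = 3² + 2112 = 9 + 2112 = 2121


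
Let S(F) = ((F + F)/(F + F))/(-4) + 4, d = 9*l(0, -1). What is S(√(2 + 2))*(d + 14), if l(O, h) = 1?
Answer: 345/4 ≈ 86.250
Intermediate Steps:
d = 9 (d = 9*1 = 9)
S(F) = 15/4 (S(F) = ((2*F)/((2*F)))*(-¼) + 4 = ((2*F)*(1/(2*F)))*(-¼) + 4 = 1*(-¼) + 4 = -¼ + 4 = 15/4)
S(√(2 + 2))*(d + 14) = 15*(9 + 14)/4 = (15/4)*23 = 345/4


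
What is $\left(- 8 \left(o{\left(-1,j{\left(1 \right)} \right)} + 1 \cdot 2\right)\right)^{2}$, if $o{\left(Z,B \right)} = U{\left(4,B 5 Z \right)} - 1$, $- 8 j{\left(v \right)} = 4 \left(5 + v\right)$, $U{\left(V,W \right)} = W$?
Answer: $16384$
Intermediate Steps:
$j{\left(v \right)} = - \frac{5}{2} - \frac{v}{2}$ ($j{\left(v \right)} = - \frac{4 \left(5 + v\right)}{8} = - \frac{20 + 4 v}{8} = - \frac{5}{2} - \frac{v}{2}$)
$o{\left(Z,B \right)} = -1 + 5 B Z$ ($o{\left(Z,B \right)} = B 5 Z - 1 = 5 B Z - 1 = -1 + 5 B Z$)
$\left(- 8 \left(o{\left(-1,j{\left(1 \right)} \right)} + 1 \cdot 2\right)\right)^{2} = \left(- 8 \left(\left(-1 + 5 \left(- \frac{5}{2} - \frac{1}{2}\right) \left(-1\right)\right) + 1 \cdot 2\right)\right)^{2} = \left(- 8 \left(\left(-1 + 5 \left(- \frac{5}{2} - \frac{1}{2}\right) \left(-1\right)\right) + 2\right)\right)^{2} = \left(- 8 \left(\left(-1 + 5 \left(-3\right) \left(-1\right)\right) + 2\right)\right)^{2} = \left(- 8 \left(\left(-1 + 15\right) + 2\right)\right)^{2} = \left(- 8 \left(14 + 2\right)\right)^{2} = \left(\left(-8\right) 16\right)^{2} = \left(-128\right)^{2} = 16384$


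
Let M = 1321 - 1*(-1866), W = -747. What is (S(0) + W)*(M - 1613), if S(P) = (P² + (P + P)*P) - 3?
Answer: -1180500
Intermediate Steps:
S(P) = -3 + 3*P² (S(P) = (P² + (2*P)*P) - 3 = (P² + 2*P²) - 3 = 3*P² - 3 = -3 + 3*P²)
M = 3187 (M = 1321 + 1866 = 3187)
(S(0) + W)*(M - 1613) = ((-3 + 3*0²) - 747)*(3187 - 1613) = ((-3 + 3*0) - 747)*1574 = ((-3 + 0) - 747)*1574 = (-3 - 747)*1574 = -750*1574 = -1180500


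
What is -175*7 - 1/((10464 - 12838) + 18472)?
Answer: -19720051/16098 ≈ -1225.0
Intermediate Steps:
-175*7 - 1/((10464 - 12838) + 18472) = -1225 - 1/(-2374 + 18472) = -1225 - 1/16098 = -19720051/16098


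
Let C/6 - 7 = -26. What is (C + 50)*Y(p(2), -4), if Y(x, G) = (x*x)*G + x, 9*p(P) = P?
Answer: -128/81 ≈ -1.5802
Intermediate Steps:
C = -114 (C = 42 + 6*(-26) = 42 - 156 = -114)
p(P) = P/9
Y(x, G) = x + G*x² (Y(x, G) = x²*G + x = G*x² + x = x + G*x²)
(C + 50)*Y(p(2), -4) = (-114 + 50)*(((⅑)*2)*(1 - 4*2/9)) = -128*(1 - 4*2/9)/9 = -128*(1 - 8/9)/9 = -128/(9*9) = -64*2/81 = -128/81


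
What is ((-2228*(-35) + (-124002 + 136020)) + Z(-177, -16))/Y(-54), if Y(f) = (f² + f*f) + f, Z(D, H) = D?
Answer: 89821/5778 ≈ 15.545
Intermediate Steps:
Y(f) = f + 2*f² (Y(f) = (f² + f²) + f = 2*f² + f = f + 2*f²)
((-2228*(-35) + (-124002 + 136020)) + Z(-177, -16))/Y(-54) = ((-2228*(-35) + (-124002 + 136020)) - 177)/((-54*(1 + 2*(-54)))) = ((77980 + 12018) - 177)/((-54*(1 - 108))) = (89998 - 177)/((-54*(-107))) = 89821/5778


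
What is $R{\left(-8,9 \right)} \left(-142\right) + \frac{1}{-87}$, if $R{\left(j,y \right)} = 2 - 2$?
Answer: $- \frac{1}{87} \approx -0.011494$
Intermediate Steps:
$R{\left(j,y \right)} = 0$ ($R{\left(j,y \right)} = 2 - 2 = 0$)
$R{\left(-8,9 \right)} \left(-142\right) + \frac{1}{-87} = 0 \left(-142\right) + \frac{1}{-87} = 0 - \frac{1}{87} = - \frac{1}{87}$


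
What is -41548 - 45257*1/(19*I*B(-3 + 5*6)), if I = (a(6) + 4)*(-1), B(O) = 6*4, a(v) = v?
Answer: -189413623/4560 ≈ -41538.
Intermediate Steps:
B(O) = 24
I = -10 (I = (6 + 4)*(-1) = 10*(-1) = -10)
-41548 - 45257*1/(19*I*B(-3 + 5*6)) = -41548 - 45257/(-10*24*19) = -41548 - 45257/((-240*19)) = -41548 - 45257/(-4560) = -41548 - 45257*(-1/4560) = -41548 + 45257/4560 = -189413623/4560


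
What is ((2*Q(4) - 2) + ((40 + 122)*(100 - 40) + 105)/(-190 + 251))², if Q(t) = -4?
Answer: 84916225/3721 ≈ 22821.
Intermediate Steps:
((2*Q(4) - 2) + ((40 + 122)*(100 - 40) + 105)/(-190 + 251))² = ((2*(-4) - 2) + ((40 + 122)*(100 - 40) + 105)/(-190 + 251))² = ((-8 - 2) + (162*60 + 105)/61)² = (-10 + (9720 + 105)*(1/61))² = (-10 + 9825*(1/61))² = (-10 + 9825/61)² = (9215/61)² = 84916225/3721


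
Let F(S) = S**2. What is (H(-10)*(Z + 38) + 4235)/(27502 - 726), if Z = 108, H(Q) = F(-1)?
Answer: 4381/26776 ≈ 0.16362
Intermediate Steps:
H(Q) = 1 (H(Q) = (-1)**2 = 1)
(H(-10)*(Z + 38) + 4235)/(27502 - 726) = (1*(108 + 38) + 4235)/(27502 - 726) = (1*146 + 4235)/26776 = (146 + 4235)*(1/26776) = 4381*(1/26776) = 4381/26776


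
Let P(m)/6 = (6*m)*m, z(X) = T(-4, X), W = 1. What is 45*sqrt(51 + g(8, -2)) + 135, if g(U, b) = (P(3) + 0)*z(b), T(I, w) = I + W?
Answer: 135 + 45*I*sqrt(921) ≈ 135.0 + 1365.7*I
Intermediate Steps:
T(I, w) = 1 + I (T(I, w) = I + 1 = 1 + I)
z(X) = -3 (z(X) = 1 - 4 = -3)
P(m) = 36*m**2 (P(m) = 6*((6*m)*m) = 6*(6*m**2) = 36*m**2)
g(U, b) = -972 (g(U, b) = (36*3**2 + 0)*(-3) = (36*9 + 0)*(-3) = (324 + 0)*(-3) = 324*(-3) = -972)
45*sqrt(51 + g(8, -2)) + 135 = 45*sqrt(51 - 972) + 135 = 45*sqrt(-921) + 135 = 45*(I*sqrt(921)) + 135 = 45*I*sqrt(921) + 135 = 135 + 45*I*sqrt(921)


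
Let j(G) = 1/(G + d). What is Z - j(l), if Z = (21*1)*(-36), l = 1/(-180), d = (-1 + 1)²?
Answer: -576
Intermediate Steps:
d = 0 (d = 0² = 0)
l = -1/180 ≈ -0.0055556
j(G) = 1/G (j(G) = 1/(G + 0) = 1/G)
Z = -756 (Z = 21*(-36) = -756)
Z - j(l) = -756 - 1/(-1/180) = -756 - 1*(-180) = -756 + 180 = -576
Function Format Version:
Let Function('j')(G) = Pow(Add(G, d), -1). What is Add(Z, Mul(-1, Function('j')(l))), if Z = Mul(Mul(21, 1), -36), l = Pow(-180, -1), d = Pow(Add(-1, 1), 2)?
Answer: -576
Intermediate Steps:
d = 0 (d = Pow(0, 2) = 0)
l = Rational(-1, 180) ≈ -0.0055556
Function('j')(G) = Pow(G, -1) (Function('j')(G) = Pow(Add(G, 0), -1) = Pow(G, -1))
Z = -756 (Z = Mul(21, -36) = -756)
Add(Z, Mul(-1, Function('j')(l))) = Add(-756, Mul(-1, Pow(Rational(-1, 180), -1))) = Add(-756, Mul(-1, -180)) = Add(-756, 180) = -576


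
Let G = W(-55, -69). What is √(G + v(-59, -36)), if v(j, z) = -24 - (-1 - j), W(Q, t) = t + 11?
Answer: 2*I*√35 ≈ 11.832*I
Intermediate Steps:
W(Q, t) = 11 + t
G = -58 (G = 11 - 69 = -58)
v(j, z) = -23 + j (v(j, z) = -24 + (1 + j) = -23 + j)
√(G + v(-59, -36)) = √(-58 + (-23 - 59)) = √(-58 - 82) = √(-140) = 2*I*√35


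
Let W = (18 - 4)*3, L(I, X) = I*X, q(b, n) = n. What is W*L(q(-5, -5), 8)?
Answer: -1680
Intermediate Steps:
W = 42 (W = 14*3 = 42)
W*L(q(-5, -5), 8) = 42*(-5*8) = 42*(-40) = -1680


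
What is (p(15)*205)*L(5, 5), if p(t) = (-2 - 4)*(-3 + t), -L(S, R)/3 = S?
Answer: 221400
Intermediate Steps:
L(S, R) = -3*S
p(t) = 18 - 6*t (p(t) = -6*(-3 + t) = 18 - 6*t)
(p(15)*205)*L(5, 5) = ((18 - 6*15)*205)*(-3*5) = ((18 - 90)*205)*(-15) = -72*205*(-15) = -14760*(-15) = 221400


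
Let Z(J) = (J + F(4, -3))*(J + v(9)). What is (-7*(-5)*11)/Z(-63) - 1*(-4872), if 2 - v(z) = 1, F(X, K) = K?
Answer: 1812419/372 ≈ 4872.1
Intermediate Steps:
v(z) = 1 (v(z) = 2 - 1*1 = 2 - 1 = 1)
Z(J) = (1 + J)*(-3 + J) (Z(J) = (J - 3)*(J + 1) = (-3 + J)*(1 + J) = (1 + J)*(-3 + J))
(-7*(-5)*11)/Z(-63) - 1*(-4872) = (-7*(-5)*11)/(-3 + (-63)² - 2*(-63)) - 1*(-4872) = (35*11)/(-3 + 3969 + 126) + 4872 = 385/4092 + 4872 = 385*(1/4092) + 4872 = 35/372 + 4872 = 1812419/372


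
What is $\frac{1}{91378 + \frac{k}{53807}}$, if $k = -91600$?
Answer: $\frac{53807}{4916684446} \approx 1.0944 \cdot 10^{-5}$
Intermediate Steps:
$\frac{1}{91378 + \frac{k}{53807}} = \frac{1}{91378 - \frac{91600}{53807}} = \frac{1}{\frac{4916684446}{53807}} = \frac{53807}{4916684446}$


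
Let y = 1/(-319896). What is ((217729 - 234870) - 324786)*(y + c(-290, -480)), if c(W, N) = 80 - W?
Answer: -40470999107113/319896 ≈ -1.2651e+8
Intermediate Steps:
y = -1/319896 ≈ -3.1260e-6
((217729 - 234870) - 324786)*(y + c(-290, -480)) = ((217729 - 234870) - 324786)*(-1/319896 + (80 - 1*(-290))) = (-17141 - 324786)*(-1/319896 + (80 + 290)) = -341927*(-1/319896 + 370) = -341927*118361519/319896 = -40470999107113/319896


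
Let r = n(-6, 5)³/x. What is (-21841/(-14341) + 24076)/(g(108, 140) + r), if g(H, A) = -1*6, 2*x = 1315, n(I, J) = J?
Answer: -90812784091/21913048 ≈ -4144.2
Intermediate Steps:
x = 1315/2 (x = (½)*1315 = 1315/2 ≈ 657.50)
g(H, A) = -6
r = 50/263 (r = 5³/(1315/2) = 125*(2/1315) = 50/263 ≈ 0.19011)
(-21841/(-14341) + 24076)/(g(108, 140) + r) = (-21841/(-14341) + 24076)/(-6 + 50/263) = (-21841*(-1/14341) + 24076)/(-1528/263) = (21841/14341 + 24076)*(-263/1528) = (345295757/14341)*(-263/1528) = -90812784091/21913048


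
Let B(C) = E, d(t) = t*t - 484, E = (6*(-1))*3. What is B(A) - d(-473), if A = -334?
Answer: -223263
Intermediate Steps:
E = -18 (E = -6*3 = -18)
d(t) = -484 + t² (d(t) = t² - 484 = -484 + t²)
B(C) = -18
B(A) - d(-473) = -18 - (-484 + (-473)²) = -18 - (-484 + 223729) = -18 - 1*223245 = -18 - 223245 = -223263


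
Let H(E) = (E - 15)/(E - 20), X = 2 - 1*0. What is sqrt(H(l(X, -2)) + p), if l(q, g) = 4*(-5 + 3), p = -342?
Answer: I*sqrt(66871)/14 ≈ 18.471*I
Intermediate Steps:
X = 2 (X = 2 + 0 = 2)
l(q, g) = -8 (l(q, g) = 4*(-2) = -8)
H(E) = (-15 + E)/(-20 + E)
sqrt(H(l(X, -2)) + p) = sqrt((-15 - 8)/(-20 - 8) - 342) = sqrt(-23/(-28) - 342) = sqrt(-1/28*(-23) - 342) = sqrt(23/28 - 342) = sqrt(-9553/28) = I*sqrt(66871)/14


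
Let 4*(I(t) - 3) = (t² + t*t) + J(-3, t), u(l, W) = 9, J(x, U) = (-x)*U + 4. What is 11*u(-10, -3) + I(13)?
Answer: 789/4 ≈ 197.25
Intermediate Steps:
J(x, U) = 4 - U*x (J(x, U) = -U*x + 4 = 4 - U*x)
I(t) = 4 + t²/2 + 3*t/4 (I(t) = 3 + ((t² + t*t) + (4 - 1*t*(-3)))/4 = 3 + ((t² + t²) + (4 + 3*t))/4 = 3 + (2*t² + (4 + 3*t))/4 = 3 + (4 + 2*t² + 3*t)/4 = 3 + (1 + t²/2 + 3*t/4) = 4 + t²/2 + 3*t/4)
11*u(-10, -3) + I(13) = 11*9 + (4 + (½)*13² + (¾)*13) = 99 + (4 + (½)*169 + 39/4) = 99 + (4 + 169/2 + 39/4) = 99 + 393/4 = 789/4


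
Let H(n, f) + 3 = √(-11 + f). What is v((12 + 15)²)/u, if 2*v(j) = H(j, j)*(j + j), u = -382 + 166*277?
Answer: -729/15200 + 243*√718/15200 ≈ 0.38042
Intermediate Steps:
H(n, f) = -3 + √(-11 + f)
u = 45600 (u = -382 + 45982 = 45600)
v(j) = j*(-3 + √(-11 + j)) (v(j) = ((-3 + √(-11 + j))*(j + j))/2 = ((-3 + √(-11 + j))*(2*j))/2 = (2*j*(-3 + √(-11 + j)))/2 = j*(-3 + √(-11 + j)))
v((12 + 15)²)/u = ((12 + 15)²*(-3 + √(-11 + (12 + 15)²)))/45600 = (27²*(-3 + √(-11 + 27²)))*(1/45600) = (729*(-3 + √(-11 + 729)))*(1/45600) = (729*(-3 + √718))*(1/45600) = (-2187 + 729*√718)*(1/45600) = -729/15200 + 243*√718/15200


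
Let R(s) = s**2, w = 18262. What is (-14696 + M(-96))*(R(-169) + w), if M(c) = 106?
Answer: -683147570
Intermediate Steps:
(-14696 + M(-96))*(R(-169) + w) = (-14696 + 106)*((-169)**2 + 18262) = -14590*(28561 + 18262) = -14590*46823 = -683147570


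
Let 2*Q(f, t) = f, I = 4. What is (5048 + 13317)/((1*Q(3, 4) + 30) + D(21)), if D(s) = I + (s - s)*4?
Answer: 36730/71 ≈ 517.32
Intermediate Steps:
Q(f, t) = f/2
D(s) = 4 (D(s) = 4 + (s - s)*4 = 4 + 0*4 = 4 + 0 = 4)
(5048 + 13317)/((1*Q(3, 4) + 30) + D(21)) = (5048 + 13317)/((1*((½)*3) + 30) + 4) = 18365/((1*(3/2) + 30) + 4) = 18365/((3/2 + 30) + 4) = 18365/(63/2 + 4) = 18365/(71/2) = 18365*(2/71) = 36730/71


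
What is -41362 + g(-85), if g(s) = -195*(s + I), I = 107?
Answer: -45652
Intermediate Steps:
g(s) = -20865 - 195*s (g(s) = -195*(s + 107) = -195*(107 + s) = -20865 - 195*s)
-41362 + g(-85) = -41362 + (-20865 - 195*(-85)) = -41362 + (-20865 + 16575) = -41362 - 4290 = -45652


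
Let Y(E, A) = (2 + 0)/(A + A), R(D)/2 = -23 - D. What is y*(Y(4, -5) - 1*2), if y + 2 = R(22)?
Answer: 1012/5 ≈ 202.40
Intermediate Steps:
R(D) = -46 - 2*D (R(D) = 2*(-23 - D) = -46 - 2*D)
y = -92 (y = -2 + (-46 - 2*22) = -2 + (-46 - 44) = -2 - 90 = -92)
Y(E, A) = 1/A (Y(E, A) = 2/((2*A)) = 2*(1/(2*A)) = 1/A)
y*(Y(4, -5) - 1*2) = -92*(1/(-5) - 1*2) = -92*(-⅕ - 2) = -92*(-11/5) = 1012/5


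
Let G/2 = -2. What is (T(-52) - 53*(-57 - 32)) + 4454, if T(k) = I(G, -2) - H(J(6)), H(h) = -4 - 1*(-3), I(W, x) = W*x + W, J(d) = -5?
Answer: 9176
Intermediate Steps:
G = -4 (G = 2*(-2) = -4)
I(W, x) = W + W*x
H(h) = -1 (H(h) = -4 + 3 = -1)
T(k) = 5 (T(k) = -4*(1 - 2) - 1*(-1) = -4*(-1) + 1 = 4 + 1 = 5)
(T(-52) - 53*(-57 - 32)) + 4454 = (5 - 53*(-57 - 32)) + 4454 = (5 - 53*(-89)) + 4454 = (5 + 4717) + 4454 = 4722 + 4454 = 9176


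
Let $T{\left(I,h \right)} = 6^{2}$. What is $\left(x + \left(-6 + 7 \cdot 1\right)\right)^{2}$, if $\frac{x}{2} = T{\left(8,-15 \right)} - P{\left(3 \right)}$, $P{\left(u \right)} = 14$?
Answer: $2025$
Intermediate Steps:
$T{\left(I,h \right)} = 36$
$x = 44$ ($x = 2 \left(36 - 14\right) = 2 \cdot 22 = 44$)
$\left(x + \left(-6 + 7 \cdot 1\right)\right)^{2} = \left(44 + \left(-6 + 7 \cdot 1\right)\right)^{2} = \left(44 + \left(-6 + 7\right)\right)^{2} = \left(44 + 1\right)^{2} = 45^{2} = 2025$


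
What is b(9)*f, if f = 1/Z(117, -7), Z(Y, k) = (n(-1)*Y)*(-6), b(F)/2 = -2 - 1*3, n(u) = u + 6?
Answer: 1/351 ≈ 0.0028490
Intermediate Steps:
n(u) = 6 + u
b(F) = -10 (b(F) = 2*(-2 - 1*3) = 2*(-2 - 3) = 2*(-5) = -10)
Z(Y, k) = -30*Y (Z(Y, k) = ((6 - 1)*Y)*(-6) = (5*Y)*(-6) = -30*Y)
f = -1/3510 (f = 1/(-30*117) = 1/(-3510) = -1/3510 ≈ -0.00028490)
b(9)*f = -10*(-1/3510) = 1/351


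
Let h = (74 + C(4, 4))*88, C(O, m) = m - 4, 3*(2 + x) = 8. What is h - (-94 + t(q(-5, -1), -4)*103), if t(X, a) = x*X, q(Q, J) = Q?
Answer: 20848/3 ≈ 6949.3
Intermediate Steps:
x = ⅔ (x = -2 + (⅓)*8 = -2 + 8/3 = ⅔ ≈ 0.66667)
C(O, m) = -4 + m
t(X, a) = 2*X/3
h = 6512 (h = (74 + (-4 + 4))*88 = (74 + 0)*88 = 74*88 = 6512)
h - (-94 + t(q(-5, -1), -4)*103) = 6512 - (-94 + ((⅔)*(-5))*103) = 6512 - (-94 - 10/3*103) = 6512 - (-94 - 1030/3) = 6512 - 1*(-1312/3) = 6512 + 1312/3 = 20848/3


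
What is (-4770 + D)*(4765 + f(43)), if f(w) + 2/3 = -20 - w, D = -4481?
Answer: -130476104/3 ≈ -4.3492e+7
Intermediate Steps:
f(w) = -62/3 - w (f(w) = -⅔ + (-20 - w) = -62/3 - w)
(-4770 + D)*(4765 + f(43)) = (-4770 - 4481)*(4765 + (-62/3 - 1*43)) = -9251*(4765 + (-62/3 - 43)) = -9251*(4765 - 191/3) = -9251*14104/3 = -130476104/3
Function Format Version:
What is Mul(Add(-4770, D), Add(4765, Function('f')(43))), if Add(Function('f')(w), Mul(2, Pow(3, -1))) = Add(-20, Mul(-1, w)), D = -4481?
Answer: Rational(-130476104, 3) ≈ -4.3492e+7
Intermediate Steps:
Function('f')(w) = Add(Rational(-62, 3), Mul(-1, w)) (Function('f')(w) = Add(Rational(-2, 3), Add(-20, Mul(-1, w))) = Add(Rational(-62, 3), Mul(-1, w)))
Mul(Add(-4770, D), Add(4765, Function('f')(43))) = Mul(Add(-4770, -4481), Add(4765, Add(Rational(-62, 3), Mul(-1, 43)))) = Mul(-9251, Add(4765, Add(Rational(-62, 3), -43))) = Mul(-9251, Add(4765, Rational(-191, 3))) = Mul(-9251, Rational(14104, 3)) = Rational(-130476104, 3)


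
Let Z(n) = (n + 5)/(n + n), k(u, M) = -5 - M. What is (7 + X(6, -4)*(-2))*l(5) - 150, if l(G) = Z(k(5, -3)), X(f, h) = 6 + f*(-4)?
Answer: -729/4 ≈ -182.25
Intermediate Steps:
X(f, h) = 6 - 4*f
Z(n) = (5 + n)/(2*n) (Z(n) = (5 + n)/((2*n)) = (5 + n)*(1/(2*n)) = (5 + n)/(2*n))
l(G) = -3/4 (l(G) = (5 + (-5 - 1*(-3)))/(2*(-5 - 1*(-3))) = (5 + (-5 + 3))/(2*(-5 + 3)) = (1/2)*(5 - 2)/(-2) = (1/2)*(-1/2)*3 = -3/4)
(7 + X(6, -4)*(-2))*l(5) - 150 = (7 + (6 - 4*6)*(-2))*(-3/4) - 150 = (7 + (6 - 24)*(-2))*(-3/4) - 150 = (7 - 18*(-2))*(-3/4) - 150 = (7 + 36)*(-3/4) - 150 = 43*(-3/4) - 150 = -129/4 - 150 = -729/4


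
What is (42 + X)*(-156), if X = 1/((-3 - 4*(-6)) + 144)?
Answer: -360412/55 ≈ -6552.9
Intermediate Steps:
X = 1/165 (X = 1/((-3 + 24) + 144) = 1/(21 + 144) = 1/165 ≈ 0.0060606)
(42 + X)*(-156) = (42 + 1/165)*(-156) = (6931/165)*(-156) = -360412/55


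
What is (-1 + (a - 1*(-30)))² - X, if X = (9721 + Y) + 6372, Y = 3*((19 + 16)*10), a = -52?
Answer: -16614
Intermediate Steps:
Y = 1050 (Y = 3*(35*10) = 3*350 = 1050)
X = 17143 (X = (9721 + 1050) + 6372 = 10771 + 6372 = 17143)
(-1 + (a - 1*(-30)))² - X = (-1 + (-52 - 1*(-30)))² - 1*17143 = (-1 + (-52 + 30))² - 17143 = (-1 - 22)² - 17143 = (-23)² - 17143 = 529 - 17143 = -16614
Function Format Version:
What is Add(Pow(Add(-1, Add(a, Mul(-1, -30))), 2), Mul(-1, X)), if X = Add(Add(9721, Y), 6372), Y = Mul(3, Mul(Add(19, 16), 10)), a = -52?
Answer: -16614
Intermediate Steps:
Y = 1050 (Y = Mul(3, Mul(35, 10)) = Mul(3, 350) = 1050)
X = 17143 (X = Add(Add(9721, 1050), 6372) = Add(10771, 6372) = 17143)
Add(Pow(Add(-1, Add(a, Mul(-1, -30))), 2), Mul(-1, X)) = Add(Pow(Add(-1, Add(-52, Mul(-1, -30))), 2), Mul(-1, 17143)) = Add(Pow(Add(-1, Add(-52, 30)), 2), -17143) = Add(Pow(Add(-1, -22), 2), -17143) = Add(Pow(-23, 2), -17143) = Add(529, -17143) = -16614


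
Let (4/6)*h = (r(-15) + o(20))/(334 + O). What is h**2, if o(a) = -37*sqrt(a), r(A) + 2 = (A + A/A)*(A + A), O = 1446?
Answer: 227367/1584200 - 69597*sqrt(5)/1584200 ≈ 0.045287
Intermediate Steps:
r(A) = -2 + 2*A*(1 + A) (r(A) = -2 + (A + A/A)*(A + A) = -2 + (A + 1)*(2*A) = -2 + (1 + A)*(2*A) = -2 + 2*A*(1 + A))
h = 627/1780 - 111*sqrt(5)/1780 (h = 3*(((-2 + 2*(-15) + 2*(-15)**2) - 74*sqrt(5))/(334 + 1446))/2 = 3*(((-2 - 30 + 2*225) - 74*sqrt(5))/1780)/2 = 3*(((-2 - 30 + 450) - 74*sqrt(5))*(1/1780))/2 = 3*((418 - 74*sqrt(5))*(1/1780))/2 = 3*(209/890 - 37*sqrt(5)/890)/2 = 627/1780 - 111*sqrt(5)/1780 ≈ 0.21281)
h**2 = (627/1780 - 111*sqrt(5)/1780)**2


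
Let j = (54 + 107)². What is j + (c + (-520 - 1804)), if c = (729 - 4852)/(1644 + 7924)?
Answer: 225771973/9568 ≈ 23597.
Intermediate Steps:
c = -4123/9568 ≈ -0.43092
j = 25921 (j = 161² = 25921)
j + (c + (-520 - 1804)) = 25921 + (-4123/9568 + (-520 - 1804)) = 25921 + (-4123/9568 - 2324) = 25921 - 22240155/9568 = 225771973/9568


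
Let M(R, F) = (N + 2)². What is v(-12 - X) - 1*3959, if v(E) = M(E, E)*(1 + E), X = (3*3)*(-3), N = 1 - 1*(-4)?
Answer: -3175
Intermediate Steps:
N = 5 (N = 1 + 4 = 5)
X = -27 (X = 9*(-3) = -27)
M(R, F) = 49 (M(R, F) = (5 + 2)² = 7² = 49)
v(E) = 49 + 49*E (v(E) = 49*(1 + E) = 49 + 49*E)
v(-12 - X) - 1*3959 = (49 + 49*(-12 - 1*(-27))) - 1*3959 = (49 + 49*(-12 + 27)) - 3959 = (49 + 49*15) - 3959 = (49 + 735) - 3959 = 784 - 3959 = -3175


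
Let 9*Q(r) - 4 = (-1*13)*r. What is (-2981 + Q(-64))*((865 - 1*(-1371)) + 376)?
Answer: -67893716/9 ≈ -7.5437e+6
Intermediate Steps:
Q(r) = 4/9 - 13*r/9 (Q(r) = 4/9 + ((-1*13)*r)/9 = 4/9 + (-13*r)/9 = 4/9 - 13*r/9)
(-2981 + Q(-64))*((865 - 1*(-1371)) + 376) = (-2981 + (4/9 - 13/9*(-64)))*((865 - 1*(-1371)) + 376) = (-2981 + (4/9 + 832/9))*((865 + 1371) + 376) = (-2981 + 836/9)*(2236 + 376) = -25993/9*2612 = -67893716/9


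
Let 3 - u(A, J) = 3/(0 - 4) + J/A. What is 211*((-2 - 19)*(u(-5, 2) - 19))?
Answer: 1316007/20 ≈ 65800.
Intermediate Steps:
u(A, J) = 15/4 - J/A (u(A, J) = 3 - (3/(0 - 4) + J/A) = 3 - (3/(-4) + J/A) = 3 - (3*(-1/4) + J/A) = 3 - (-3/4 + J/A) = 3 + (3/4 - J/A) = 15/4 - J/A)
211*((-2 - 19)*(u(-5, 2) - 19)) = 211*((-2 - 19)*((15/4 - 1*2/(-5)) - 19)) = 211*(-21*((15/4 - 1*2*(-1/5)) - 19)) = 211*(-21*((15/4 + 2/5) - 19)) = 211*(-21*(83/20 - 19)) = 211*(-21*(-297/20)) = 211*(6237/20) = 1316007/20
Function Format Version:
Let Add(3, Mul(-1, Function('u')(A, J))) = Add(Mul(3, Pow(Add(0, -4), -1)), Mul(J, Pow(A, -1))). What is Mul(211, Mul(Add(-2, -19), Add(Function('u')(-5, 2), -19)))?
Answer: Rational(1316007, 20) ≈ 65800.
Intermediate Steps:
Function('u')(A, J) = Add(Rational(15, 4), Mul(-1, J, Pow(A, -1))) (Function('u')(A, J) = Add(3, Mul(-1, Add(Mul(3, Pow(Add(0, -4), -1)), Mul(J, Pow(A, -1))))) = Add(3, Mul(-1, Add(Mul(3, Pow(-4, -1)), Mul(J, Pow(A, -1))))) = Add(3, Mul(-1, Add(Mul(3, Rational(-1, 4)), Mul(J, Pow(A, -1))))) = Add(3, Mul(-1, Add(Rational(-3, 4), Mul(J, Pow(A, -1))))) = Add(3, Add(Rational(3, 4), Mul(-1, J, Pow(A, -1)))) = Add(Rational(15, 4), Mul(-1, J, Pow(A, -1))))
Mul(211, Mul(Add(-2, -19), Add(Function('u')(-5, 2), -19))) = Mul(211, Mul(Add(-2, -19), Add(Add(Rational(15, 4), Mul(-1, 2, Pow(-5, -1))), -19))) = Mul(211, Mul(-21, Add(Add(Rational(15, 4), Mul(-1, 2, Rational(-1, 5))), -19))) = Mul(211, Mul(-21, Add(Add(Rational(15, 4), Rational(2, 5)), -19))) = Mul(211, Mul(-21, Add(Rational(83, 20), -19))) = Mul(211, Mul(-21, Rational(-297, 20))) = Mul(211, Rational(6237, 20)) = Rational(1316007, 20)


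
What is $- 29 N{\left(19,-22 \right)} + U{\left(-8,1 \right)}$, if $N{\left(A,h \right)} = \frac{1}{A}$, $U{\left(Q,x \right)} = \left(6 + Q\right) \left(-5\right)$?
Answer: $\frac{161}{19} \approx 8.4737$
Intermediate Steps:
$U{\left(Q,x \right)} = -30 - 5 Q$
$- 29 N{\left(19,-22 \right)} + U{\left(-8,1 \right)} = - \frac{29}{19} - -10 = \left(-29\right) \frac{1}{19} + \left(-30 + 40\right) = - \frac{29}{19} + 10 = \frac{161}{19}$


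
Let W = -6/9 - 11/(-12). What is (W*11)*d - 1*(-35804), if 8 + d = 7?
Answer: 143205/4 ≈ 35801.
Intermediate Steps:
d = -1 (d = -8 + 7 = -1)
W = 1/4 (W = -6*1/9 - 11*(-1/12) = -2/3 + 11/12 = 1/4 ≈ 0.25000)
(W*11)*d - 1*(-35804) = ((1/4)*11)*(-1) - 1*(-35804) = (11/4)*(-1) + 35804 = -11/4 + 35804 = 143205/4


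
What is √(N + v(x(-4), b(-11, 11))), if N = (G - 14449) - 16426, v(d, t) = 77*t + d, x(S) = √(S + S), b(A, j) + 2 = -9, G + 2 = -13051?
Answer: √(-44775 + 2*I*√2) ≈ 0.0067 + 211.6*I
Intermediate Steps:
G = -13053 (G = -2 - 13051 = -13053)
b(A, j) = -11 (b(A, j) = -2 - 9 = -11)
x(S) = √2*√S (x(S) = √(2*S) = √2*√S)
v(d, t) = d + 77*t
N = -43928 (N = (-13053 - 14449) - 16426 = -27502 - 16426 = -43928)
√(N + v(x(-4), b(-11, 11))) = √(-43928 + (√2*√(-4) + 77*(-11))) = √(-43928 + (√2*(2*I) - 847)) = √(-43928 + (2*I*√2 - 847)) = √(-43928 + (-847 + 2*I*√2)) = √(-44775 + 2*I*√2)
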